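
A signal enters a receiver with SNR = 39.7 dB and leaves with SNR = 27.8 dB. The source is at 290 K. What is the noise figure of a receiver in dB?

11.9 dB

NF (dB) = SNR_in(dB) − SNR_out(dB) when the source is at T₀
NF = 39.7 − 27.8 = 11.9 dB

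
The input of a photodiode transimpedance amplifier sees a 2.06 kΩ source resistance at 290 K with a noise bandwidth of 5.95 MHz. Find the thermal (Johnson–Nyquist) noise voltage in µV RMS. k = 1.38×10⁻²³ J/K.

V_n = √(4kTRB)
4kTRB = 4 × 1.38×10⁻²³ × 290 × 2.06×10³ × 5.95×10⁶ = 1.96×10⁻¹⁰ V²
V_n = √(1.96×10⁻¹⁰) = 1.40×10⁻⁵ V = 14.0 µV

14.0 µV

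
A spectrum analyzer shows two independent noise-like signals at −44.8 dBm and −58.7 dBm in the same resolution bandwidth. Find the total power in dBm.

−44.6 dBm

Convert to linear, add, convert back:
P₁ = 3.31×10⁻⁸ W, P₂ = 1.35×10⁻⁹ W
P_tot = 3.45×10⁻⁸ W → 10 log₁₀(P_tot / 10⁻³) = −44.6 dBm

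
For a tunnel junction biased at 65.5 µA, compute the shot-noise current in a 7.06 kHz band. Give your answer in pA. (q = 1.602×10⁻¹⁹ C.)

I_n = √(2qI·B)
2qI·B = 2 × 1.602×10⁻¹⁹ × 6.55×10⁻⁵ × 7.06×10³ = 1.48×10⁻¹⁹ A²
I_n = √(1.48×10⁻¹⁹) = 3.85×10⁻¹⁰ A = 385 pA

385 pA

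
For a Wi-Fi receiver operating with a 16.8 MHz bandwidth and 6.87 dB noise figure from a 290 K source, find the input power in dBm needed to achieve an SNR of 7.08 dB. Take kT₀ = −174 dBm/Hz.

Sensitivity = −174 + 10 log₁₀(B) + NF + SNR_min
= −174 + 72.25 + 6.87 + 7.08
= −87.80 dBm → −87.8 dBm

−87.8 dBm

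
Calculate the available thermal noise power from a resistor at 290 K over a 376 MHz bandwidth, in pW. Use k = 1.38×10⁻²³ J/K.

1.50 pW

P_n = kTB = 1.38×10⁻²³ × 290 × 3.76×10⁸ = 1.50×10⁻¹² W = 1.50 pW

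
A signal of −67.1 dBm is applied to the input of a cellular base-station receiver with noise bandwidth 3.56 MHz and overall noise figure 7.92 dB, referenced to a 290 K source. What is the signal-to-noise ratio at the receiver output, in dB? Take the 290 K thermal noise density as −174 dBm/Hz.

33.5 dB

Noise floor: N = −174 + 10 log₁₀(B) + NF
10 log₁₀(3.56×10⁶) = 65.51 dB
N = −174 + 65.51 + 7.92 = −100.57 dBm
SNR = P_sig − N = −67.1 − (−100.57) = 33.47 dB → 33.5 dB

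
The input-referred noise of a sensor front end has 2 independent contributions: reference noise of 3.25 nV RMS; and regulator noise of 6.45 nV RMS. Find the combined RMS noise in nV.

7.22 nV

Uncorrelated sources add in power (mean-square): V_tot = √(ΣV_i²)
V_tot = √[(3.25×10⁻⁹)² + (6.45×10⁻⁹)²] = 7.22×10⁻⁹ V = 7.22 nV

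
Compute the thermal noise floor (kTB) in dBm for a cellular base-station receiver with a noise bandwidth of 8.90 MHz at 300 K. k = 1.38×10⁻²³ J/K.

−104.3 dBm

P_n = kTB = 1.38×10⁻²³ × 300 × 8.90×10⁶ = 3.68×10⁻¹⁴ W
In dBm: 10 log₁₀(3.68×10⁻¹⁴ / 10⁻³) = −104.3 dBm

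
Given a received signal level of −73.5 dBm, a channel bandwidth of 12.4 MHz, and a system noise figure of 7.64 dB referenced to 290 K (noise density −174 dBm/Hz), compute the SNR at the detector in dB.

21.9 dB

Noise floor: N = −174 + 10 log₁₀(B) + NF
10 log₁₀(1.24×10⁷) = 70.93 dB
N = −174 + 70.93 + 7.64 = −95.43 dBm
SNR = P_sig − N = −73.5 − (−95.43) = 21.93 dB → 21.9 dB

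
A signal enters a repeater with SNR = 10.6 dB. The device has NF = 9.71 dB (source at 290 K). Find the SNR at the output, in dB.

By definition F = SNR_in/SNR_out, so in dB: SNR_out = SNR_in − NF
SNR_out = 10.6 − 9.71 = 0.89 dB

0.89 dB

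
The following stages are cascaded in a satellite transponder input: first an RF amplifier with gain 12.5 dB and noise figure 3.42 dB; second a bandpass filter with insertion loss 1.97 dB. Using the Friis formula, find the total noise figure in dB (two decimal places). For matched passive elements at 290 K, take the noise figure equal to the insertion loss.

3.48 dB

Convert to linear (a loss of L dB is a gain of −L dB): F_i = 10^(NF_i/10), G_i = 10^(G_i,dB/10)
  Stage 1: F_1 = 10^(3.42/10) = 2.198, G_1 = 10^(12.5/10) = 17.78
  Stage 2: F_2 = 10^(1.97/10) = 1.574, G_2 = 10^(−1.97/10) = 0.6353
Friis cascade:
  F = 2.198 + (1.574 − 1)/17.78 = 2.230
NF = 10 log₁₀(2.230) = 3.48 dB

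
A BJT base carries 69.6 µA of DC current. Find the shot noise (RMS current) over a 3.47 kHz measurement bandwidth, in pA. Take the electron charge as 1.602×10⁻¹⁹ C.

I_n = √(2qI·B)
2qI·B = 2 × 1.602×10⁻¹⁹ × 6.96×10⁻⁵ × 3.47×10³ = 7.74×10⁻²⁰ A²
I_n = √(7.74×10⁻²⁰) = 2.78×10⁻¹⁰ A = 278 pA

278 pA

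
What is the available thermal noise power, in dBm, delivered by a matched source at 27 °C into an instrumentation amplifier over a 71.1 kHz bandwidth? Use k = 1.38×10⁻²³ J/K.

−125.3 dBm

T = 27 °C + 273.15 = 300.15 K
P_n = kTB = 1.38×10⁻²³ × 300.15 × 7.11×10⁴ = 2.95×10⁻¹⁶ W
In dBm: 10 log₁₀(2.95×10⁻¹⁶ / 10⁻³) = −125.3 dBm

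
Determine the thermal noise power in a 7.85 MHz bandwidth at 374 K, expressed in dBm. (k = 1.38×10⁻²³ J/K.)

P_n = kTB = 1.38×10⁻²³ × 374 × 7.85×10⁶ = 4.05×10⁻¹⁴ W
In dBm: 10 log₁₀(4.05×10⁻¹⁴ / 10⁻³) = −103.9 dBm

−103.9 dBm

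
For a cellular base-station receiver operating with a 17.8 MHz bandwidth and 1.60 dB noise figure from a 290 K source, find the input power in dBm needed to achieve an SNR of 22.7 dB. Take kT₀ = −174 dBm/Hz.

−77.2 dBm

Sensitivity = −174 + 10 log₁₀(B) + NF + SNR_min
= −174 + 72.5 + 1.60 + 22.7
= −77.20 dBm → −77.2 dBm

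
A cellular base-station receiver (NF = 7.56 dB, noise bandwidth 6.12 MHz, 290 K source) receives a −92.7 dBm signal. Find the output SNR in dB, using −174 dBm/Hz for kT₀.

5.9 dB

Noise floor: N = −174 + 10 log₁₀(B) + NF
10 log₁₀(6.12×10⁶) = 67.87 dB
N = −174 + 67.87 + 7.56 = −98.57 dBm
SNR = P_sig − N = −92.7 − (−98.57) = 5.87 dB → 5.9 dB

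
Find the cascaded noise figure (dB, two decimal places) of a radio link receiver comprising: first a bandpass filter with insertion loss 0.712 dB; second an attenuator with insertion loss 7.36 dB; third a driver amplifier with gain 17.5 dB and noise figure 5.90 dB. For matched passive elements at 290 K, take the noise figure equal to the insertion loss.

13.97 dB

Convert to linear (a loss of L dB is a gain of −L dB): F_i = 10^(NF_i/10), G_i = 10^(G_i,dB/10)
  Stage 1: F_1 = 10^(0.712/10) = 1.178, G_1 = 10^(−0.712/10) = 0.8488
  Stage 2: F_2 = 10^(7.36/10) = 5.445, G_2 = 10^(−7.36/10) = 0.1837
  Stage 3: F_3 = 10^(5.90/10) = 3.890, G_3 = 10^(17.5/10) = 56.23
Friis cascade:
  F = 1.178 + (5.445 − 1)/0.8488 + (3.890 − 1)/0.1559 = 24.96
NF = 10 log₁₀(24.96) = 13.97 dB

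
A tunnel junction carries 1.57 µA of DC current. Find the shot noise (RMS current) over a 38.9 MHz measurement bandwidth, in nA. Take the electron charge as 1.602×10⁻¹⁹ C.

4.42 nA

I_n = √(2qI·B)
2qI·B = 2 × 1.602×10⁻¹⁹ × 1.57×10⁻⁶ × 3.89×10⁷ = 1.96×10⁻¹⁷ A²
I_n = √(1.96×10⁻¹⁷) = 4.42×10⁻⁹ A = 4.42 nA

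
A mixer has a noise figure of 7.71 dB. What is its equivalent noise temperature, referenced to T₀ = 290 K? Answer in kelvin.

F = 10^(7.71/10) = 5.90201
T_e = (F − 1)·T₀ = (5.90201 − 1) × 290 = 1422 K

1422 K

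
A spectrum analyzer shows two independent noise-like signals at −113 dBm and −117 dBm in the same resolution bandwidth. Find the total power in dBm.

−111.5 dBm

Convert to linear, add, convert back:
P₁ = 5.01×10⁻¹⁵ W, P₂ = 2.00×10⁻¹⁵ W
P_tot = 7.01×10⁻¹⁵ W → 10 log₁₀(P_tot / 10⁻³) = −111.5 dBm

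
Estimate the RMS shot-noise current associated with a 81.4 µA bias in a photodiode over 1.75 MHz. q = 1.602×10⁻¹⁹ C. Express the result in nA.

I_n = √(2qI·B)
2qI·B = 2 × 1.602×10⁻¹⁹ × 8.14×10⁻⁵ × 1.75×10⁶ = 4.56×10⁻¹⁷ A²
I_n = √(4.56×10⁻¹⁷) = 6.76×10⁻⁹ A = 6.76 nA

6.76 nA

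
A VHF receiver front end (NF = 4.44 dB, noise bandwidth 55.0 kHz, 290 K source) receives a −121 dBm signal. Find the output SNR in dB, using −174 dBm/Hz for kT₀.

1.2 dB

Noise floor: N = −174 + 10 log₁₀(B) + NF
10 log₁₀(5.50×10⁴) = 47.4 dB
N = −174 + 47.4 + 4.44 = −122.16 dBm
SNR = P_sig − N = −121 − (−122.16) = 1.16 dB → 1.2 dB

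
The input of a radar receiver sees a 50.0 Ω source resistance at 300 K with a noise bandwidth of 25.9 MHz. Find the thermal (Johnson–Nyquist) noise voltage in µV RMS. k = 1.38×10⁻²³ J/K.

V_n = √(4kTRB)
4kTRB = 4 × 1.38×10⁻²³ × 300 × 5.00×10¹ × 2.59×10⁷ = 2.14×10⁻¹¹ V²
V_n = √(2.14×10⁻¹¹) = 4.63×10⁻⁶ V = 4.63 µV

4.63 µV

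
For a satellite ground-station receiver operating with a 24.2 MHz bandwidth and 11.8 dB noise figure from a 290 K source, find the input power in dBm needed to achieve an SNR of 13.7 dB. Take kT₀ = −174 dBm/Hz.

−74.7 dBm

Sensitivity = −174 + 10 log₁₀(B) + NF + SNR_min
= −174 + 73.84 + 11.8 + 13.7
= −74.66 dBm → −74.7 dBm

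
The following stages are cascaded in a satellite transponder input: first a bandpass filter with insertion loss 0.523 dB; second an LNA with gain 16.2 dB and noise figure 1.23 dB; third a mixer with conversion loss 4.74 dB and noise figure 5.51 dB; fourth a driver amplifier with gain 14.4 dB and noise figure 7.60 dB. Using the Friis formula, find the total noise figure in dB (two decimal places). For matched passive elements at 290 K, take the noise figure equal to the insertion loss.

Convert to linear (a loss of L dB is a gain of −L dB): F_i = 10^(NF_i/10), G_i = 10^(G_i,dB/10)
  Stage 1: F_1 = 10^(0.523/10) = 1.128, G_1 = 10^(−0.523/10) = 0.8865
  Stage 2: F_2 = 10^(1.23/10) = 1.327, G_2 = 10^(16.2/10) = 41.69
  Stage 3: F_3 = 10^(5.51/10) = 3.556, G_3 = 10^(−4.74/10) = 0.3357
  Stage 4: F_4 = 10^(7.60/10) = 5.754, G_4 = 10^(14.4/10) = 27.54
Friis cascade:
  F = 1.128 + (1.327 − 1)/0.8865 + (3.556 − 1)/36.96 + (5.754 − 1)/12.41 = 1.950
NF = 10 log₁₀(1.950) = 2.90 dB

2.90 dB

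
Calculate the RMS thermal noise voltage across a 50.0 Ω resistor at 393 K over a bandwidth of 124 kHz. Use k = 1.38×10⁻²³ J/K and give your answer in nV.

367 nV

V_n = √(4kTRB)
4kTRB = 4 × 1.38×10⁻²³ × 393 × 5.00×10¹ × 1.24×10⁵ = 1.35×10⁻¹³ V²
V_n = √(1.35×10⁻¹³) = 3.67×10⁻⁷ V = 367 nV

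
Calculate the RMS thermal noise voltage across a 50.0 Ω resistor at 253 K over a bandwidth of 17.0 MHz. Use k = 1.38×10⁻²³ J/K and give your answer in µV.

3.45 µV

V_n = √(4kTRB)
4kTRB = 4 × 1.38×10⁻²³ × 253 × 5.00×10¹ × 1.70×10⁷ = 1.19×10⁻¹¹ V²
V_n = √(1.19×10⁻¹¹) = 3.45×10⁻⁶ V = 3.45 µV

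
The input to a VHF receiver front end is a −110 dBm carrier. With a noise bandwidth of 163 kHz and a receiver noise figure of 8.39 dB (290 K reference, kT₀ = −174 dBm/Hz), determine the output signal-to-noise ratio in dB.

Noise floor: N = −174 + 10 log₁₀(B) + NF
10 log₁₀(1.63×10⁵) = 52.12 dB
N = −174 + 52.12 + 8.39 = −113.49 dBm
SNR = P_sig − N = −110 − (−113.49) = 3.49 dB → 3.5 dB

3.5 dB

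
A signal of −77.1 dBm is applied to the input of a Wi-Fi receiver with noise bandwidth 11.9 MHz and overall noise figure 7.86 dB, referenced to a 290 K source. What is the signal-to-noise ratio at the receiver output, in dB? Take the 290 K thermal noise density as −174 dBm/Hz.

Noise floor: N = −174 + 10 log₁₀(B) + NF
10 log₁₀(1.19×10⁷) = 70.76 dB
N = −174 + 70.76 + 7.86 = −95.38 dBm
SNR = P_sig − N = −77.1 − (−95.38) = 18.28 dB → 18.3 dB

18.3 dB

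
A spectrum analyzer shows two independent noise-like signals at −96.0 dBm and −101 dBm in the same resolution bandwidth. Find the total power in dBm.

Convert to linear, add, convert back:
P₁ = 2.51×10⁻¹³ W, P₂ = 7.94×10⁻¹⁴ W
P_tot = 3.31×10⁻¹³ W → 10 log₁₀(P_tot / 10⁻³) = −94.8 dBm

−94.8 dBm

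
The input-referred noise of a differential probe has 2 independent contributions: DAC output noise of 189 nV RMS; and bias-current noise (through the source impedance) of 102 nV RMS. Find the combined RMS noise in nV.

215 nV

Uncorrelated sources add in power (mean-square): V_tot = √(ΣV_i²)
V_tot = √[(1.89×10⁻⁷)² + (1.02×10⁻⁷)²] = 2.15×10⁻⁷ V = 215 nV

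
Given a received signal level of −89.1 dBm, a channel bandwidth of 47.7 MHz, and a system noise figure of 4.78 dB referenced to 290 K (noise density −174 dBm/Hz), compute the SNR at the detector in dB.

3.3 dB

Noise floor: N = −174 + 10 log₁₀(B) + NF
10 log₁₀(4.77×10⁷) = 76.79 dB
N = −174 + 76.79 + 4.78 = −92.43 dBm
SNR = P_sig − N = −89.1 − (−92.43) = 3.33 dB → 3.3 dB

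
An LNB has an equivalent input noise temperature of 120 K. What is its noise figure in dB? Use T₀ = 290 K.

F = 1 + T_e/T₀ = 1 + 120/290 = 1.41379
NF = 10 log₁₀(1.41379) = 1.50 dB

1.50 dB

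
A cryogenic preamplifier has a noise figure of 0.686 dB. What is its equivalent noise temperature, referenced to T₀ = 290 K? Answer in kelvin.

49.6 K

F = 10^(0.686/10) = 1.17112
T_e = (F − 1)·T₀ = (1.17112 − 1) × 290 = 49.6 K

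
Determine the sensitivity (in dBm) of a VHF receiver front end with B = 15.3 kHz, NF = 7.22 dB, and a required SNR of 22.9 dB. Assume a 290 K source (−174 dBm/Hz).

Sensitivity = −174 + 10 log₁₀(B) + NF + SNR_min
= −174 + 41.85 + 7.22 + 22.9
= −102.03 dBm → −102.0 dBm

−102.0 dBm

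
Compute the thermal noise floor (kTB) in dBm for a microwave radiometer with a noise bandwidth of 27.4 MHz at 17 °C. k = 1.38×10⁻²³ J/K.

−99.6 dBm

T = 17 °C + 273.15 = 290.15 K
P_n = kTB = 1.38×10⁻²³ × 290.15 × 2.74×10⁷ = 1.10×10⁻¹³ W
In dBm: 10 log₁₀(1.10×10⁻¹³ / 10⁻³) = −99.6 dBm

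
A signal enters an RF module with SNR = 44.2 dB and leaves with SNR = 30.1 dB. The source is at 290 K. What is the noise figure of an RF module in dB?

14.1 dB

NF (dB) = SNR_in(dB) − SNR_out(dB) when the source is at T₀
NF = 44.2 − 30.1 = 14.1 dB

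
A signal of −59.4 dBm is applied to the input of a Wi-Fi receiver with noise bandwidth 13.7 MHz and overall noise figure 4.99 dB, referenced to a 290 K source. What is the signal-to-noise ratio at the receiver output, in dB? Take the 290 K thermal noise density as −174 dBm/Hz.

38.2 dB

Noise floor: N = −174 + 10 log₁₀(B) + NF
10 log₁₀(1.37×10⁷) = 71.37 dB
N = −174 + 71.37 + 4.99 = −97.64 dBm
SNR = P_sig − N = −59.4 − (−97.64) = 38.24 dB → 38.2 dB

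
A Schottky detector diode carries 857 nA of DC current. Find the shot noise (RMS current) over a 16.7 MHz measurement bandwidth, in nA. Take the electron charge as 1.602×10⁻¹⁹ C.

2.14 nA

I_n = √(2qI·B)
2qI·B = 2 × 1.602×10⁻¹⁹ × 8.57×10⁻⁷ × 1.67×10⁷ = 4.59×10⁻¹⁸ A²
I_n = √(4.59×10⁻¹⁸) = 2.14×10⁻⁹ A = 2.14 nA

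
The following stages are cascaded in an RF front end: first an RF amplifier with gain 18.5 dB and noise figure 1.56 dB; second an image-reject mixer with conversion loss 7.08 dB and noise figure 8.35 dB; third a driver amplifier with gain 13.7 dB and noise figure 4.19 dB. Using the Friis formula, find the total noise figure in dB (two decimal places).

2.13 dB

Convert to linear (a loss of L dB is a gain of −L dB): F_i = 10^(NF_i/10), G_i = 10^(G_i,dB/10)
  Stage 1: F_1 = 10^(1.56/10) = 1.432, G_1 = 10^(18.5/10) = 70.79
  Stage 2: F_2 = 10^(8.35/10) = 6.839, G_2 = 10^(−7.08/10) = 0.1959
  Stage 3: F_3 = 10^(4.19/10) = 2.624, G_3 = 10^(13.7/10) = 23.44
Friis cascade:
  F = 1.432 + (6.839 − 1)/70.79 + (2.624 − 1)/13.87 = 1.632
NF = 10 log₁₀(1.632) = 2.13 dB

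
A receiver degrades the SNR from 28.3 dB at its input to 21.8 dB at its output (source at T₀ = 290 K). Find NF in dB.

6.5 dB

NF (dB) = SNR_in(dB) − SNR_out(dB) when the source is at T₀
NF = 28.3 − 21.8 = 6.5 dB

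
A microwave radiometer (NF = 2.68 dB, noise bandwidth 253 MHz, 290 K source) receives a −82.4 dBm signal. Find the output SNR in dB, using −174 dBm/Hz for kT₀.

Noise floor: N = −174 + 10 log₁₀(B) + NF
10 log₁₀(2.53×10⁸) = 84.03 dB
N = −174 + 84.03 + 2.68 = −87.29 dBm
SNR = P_sig − N = −82.4 − (−87.29) = 4.89 dB → 4.9 dB

4.9 dB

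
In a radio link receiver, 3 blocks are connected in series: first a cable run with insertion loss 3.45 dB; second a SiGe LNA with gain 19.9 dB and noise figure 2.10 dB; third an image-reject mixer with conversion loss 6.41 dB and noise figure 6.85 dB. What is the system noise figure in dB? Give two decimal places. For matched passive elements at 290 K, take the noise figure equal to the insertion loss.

Convert to linear (a loss of L dB is a gain of −L dB): F_i = 10^(NF_i/10), G_i = 10^(G_i,dB/10)
  Stage 1: F_1 = 10^(3.45/10) = 2.213, G_1 = 10^(−3.45/10) = 0.4519
  Stage 2: F_2 = 10^(2.10/10) = 1.622, G_2 = 10^(19.9/10) = 97.72
  Stage 3: F_3 = 10^(6.85/10) = 4.842, G_3 = 10^(−6.41/10) = 0.2286
Friis cascade:
  F = 2.213 + (1.622 − 1)/0.4519 + (4.842 − 1)/44.16 = 3.676
NF = 10 log₁₀(3.676) = 5.65 dB

5.65 dB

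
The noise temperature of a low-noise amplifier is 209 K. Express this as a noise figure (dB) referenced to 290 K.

F = 1 + T_e/T₀ = 1 + 209/290 = 1.72069
NF = 10 log₁₀(1.72069) = 2.36 dB

2.36 dB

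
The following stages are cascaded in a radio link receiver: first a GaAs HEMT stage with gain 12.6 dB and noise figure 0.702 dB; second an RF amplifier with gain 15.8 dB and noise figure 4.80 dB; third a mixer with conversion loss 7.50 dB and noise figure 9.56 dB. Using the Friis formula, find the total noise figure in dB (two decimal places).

1.13 dB

Convert to linear (a loss of L dB is a gain of −L dB): F_i = 10^(NF_i/10), G_i = 10^(G_i,dB/10)
  Stage 1: F_1 = 10^(0.702/10) = 1.175, G_1 = 10^(12.6/10) = 18.20
  Stage 2: F_2 = 10^(4.80/10) = 3.020, G_2 = 10^(15.8/10) = 38.02
  Stage 3: F_3 = 10^(9.56/10) = 9.036, G_3 = 10^(−7.50/10) = 0.1778
Friis cascade:
  F = 1.175 + (3.020 − 1)/18.20 + (9.036 − 1)/691.8 = 1.298
NF = 10 log₁₀(1.298) = 1.13 dB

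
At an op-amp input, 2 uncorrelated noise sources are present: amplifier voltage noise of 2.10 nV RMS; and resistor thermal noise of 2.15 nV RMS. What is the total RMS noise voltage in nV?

3.01 nV

Uncorrelated sources add in power (mean-square): V_tot = √(ΣV_i²)
V_tot = √[(2.10×10⁻⁹)² + (2.15×10⁻⁹)²] = 3.01×10⁻⁹ V = 3.01 nV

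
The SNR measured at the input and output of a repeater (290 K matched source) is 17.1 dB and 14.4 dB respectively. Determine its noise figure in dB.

NF (dB) = SNR_in(dB) − SNR_out(dB) when the source is at T₀
NF = 17.1 − 14.4 = 2.7 dB

2.7 dB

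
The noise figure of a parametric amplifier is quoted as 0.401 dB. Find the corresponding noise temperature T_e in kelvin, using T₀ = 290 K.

28.1 K

F = 10^(0.401/10) = 1.09673
T_e = (F − 1)·T₀ = (1.09673 − 1) × 290 = 28.1 K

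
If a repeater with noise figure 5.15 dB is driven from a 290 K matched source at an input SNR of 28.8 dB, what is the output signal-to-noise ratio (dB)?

23.65 dB

By definition F = SNR_in/SNR_out, so in dB: SNR_out = SNR_in − NF
SNR_out = 28.8 − 5.15 = 23.65 dB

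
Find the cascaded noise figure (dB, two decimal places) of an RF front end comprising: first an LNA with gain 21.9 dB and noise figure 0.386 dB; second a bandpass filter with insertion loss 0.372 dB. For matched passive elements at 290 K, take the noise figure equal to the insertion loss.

Convert to linear (a loss of L dB is a gain of −L dB): F_i = 10^(NF_i/10), G_i = 10^(G_i,dB/10)
  Stage 1: F_1 = 10^(0.386/10) = 1.093, G_1 = 10^(21.9/10) = 154.9
  Stage 2: F_2 = 10^(0.372/10) = 1.089, G_2 = 10^(−0.372/10) = 0.9179
Friis cascade:
  F = 1.093 + (1.089 − 1)/154.9 = 1.094
NF = 10 log₁₀(1.094) = 0.39 dB

0.39 dB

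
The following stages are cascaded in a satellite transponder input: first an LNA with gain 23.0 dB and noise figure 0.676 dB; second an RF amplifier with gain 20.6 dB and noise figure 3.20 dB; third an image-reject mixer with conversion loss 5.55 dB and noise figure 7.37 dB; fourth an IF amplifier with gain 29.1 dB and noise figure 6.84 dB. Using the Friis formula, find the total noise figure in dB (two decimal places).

Convert to linear (a loss of L dB is a gain of −L dB): F_i = 10^(NF_i/10), G_i = 10^(G_i,dB/10)
  Stage 1: F_1 = 10^(0.676/10) = 1.168, G_1 = 10^(23.0/10) = 199.5
  Stage 2: F_2 = 10^(3.20/10) = 2.089, G_2 = 10^(20.6/10) = 114.8
  Stage 3: F_3 = 10^(7.37/10) = 5.458, G_3 = 10^(−5.55/10) = 0.2786
  Stage 4: F_4 = 10^(6.84/10) = 4.831, G_4 = 10^(29.1/10) = 812.8
Friis cascade:
  F = 1.168 + (2.089 − 1)/199.5 + (5.458 − 1)/2.291×10⁴ + (4.831 − 1)/6383 = 1.175
NF = 10 log₁₀(1.175) = 0.70 dB

0.70 dB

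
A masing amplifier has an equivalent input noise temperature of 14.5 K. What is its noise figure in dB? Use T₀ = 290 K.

F = 1 + T_e/T₀ = 1 + 14.5/290 = 1.05
NF = 10 log₁₀(1.05) = 0.212 dB

0.212 dB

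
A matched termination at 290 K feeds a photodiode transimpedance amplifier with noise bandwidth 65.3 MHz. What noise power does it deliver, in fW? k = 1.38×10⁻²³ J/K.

P_n = kTB = 1.38×10⁻²³ × 290 × 6.53×10⁷ = 2.61×10⁻¹³ W = 261 fW

261 fW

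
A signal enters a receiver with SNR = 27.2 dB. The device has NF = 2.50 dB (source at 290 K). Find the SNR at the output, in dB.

By definition F = SNR_in/SNR_out, so in dB: SNR_out = SNR_in − NF
SNR_out = 27.2 − 2.50 = 24.70 dB

24.70 dB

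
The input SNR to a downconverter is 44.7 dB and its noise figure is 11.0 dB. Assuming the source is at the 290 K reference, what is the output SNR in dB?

By definition F = SNR_in/SNR_out, so in dB: SNR_out = SNR_in − NF
SNR_out = 44.7 − 11.0 = 33.7 dB

33.7 dB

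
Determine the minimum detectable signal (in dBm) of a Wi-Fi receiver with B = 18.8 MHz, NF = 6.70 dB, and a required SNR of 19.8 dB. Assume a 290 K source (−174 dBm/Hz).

−74.8 dBm

Sensitivity = −174 + 10 log₁₀(B) + NF + SNR_min
= −174 + 72.74 + 6.70 + 19.8
= −74.76 dBm → −74.8 dBm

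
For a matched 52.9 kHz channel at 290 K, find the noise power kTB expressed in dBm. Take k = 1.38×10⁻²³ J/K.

−126.7 dBm

P_n = kTB = 1.38×10⁻²³ × 290 × 5.29×10⁴ = 2.12×10⁻¹⁶ W
In dBm: 10 log₁₀(2.12×10⁻¹⁶ / 10⁻³) = −126.7 dBm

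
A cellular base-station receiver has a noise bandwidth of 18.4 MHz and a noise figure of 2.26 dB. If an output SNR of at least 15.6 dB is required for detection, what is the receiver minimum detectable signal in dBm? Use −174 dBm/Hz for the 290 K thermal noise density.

Sensitivity = −174 + 10 log₁₀(B) + NF + SNR_min
= −174 + 72.65 + 2.26 + 15.6
= −83.49 dBm → −83.5 dBm

−83.5 dBm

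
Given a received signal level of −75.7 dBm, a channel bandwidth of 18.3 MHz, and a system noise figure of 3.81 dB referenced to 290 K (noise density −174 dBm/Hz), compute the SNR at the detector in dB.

21.9 dB

Noise floor: N = −174 + 10 log₁₀(B) + NF
10 log₁₀(1.83×10⁷) = 72.62 dB
N = −174 + 72.62 + 3.81 = −97.57 dBm
SNR = P_sig − N = −75.7 − (−97.57) = 21.87 dB → 21.9 dB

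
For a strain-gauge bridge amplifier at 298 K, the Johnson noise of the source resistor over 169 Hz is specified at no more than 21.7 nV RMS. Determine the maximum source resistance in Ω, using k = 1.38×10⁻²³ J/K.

Johnson–Nyquist: V_n = √(4kTRB) ⇒ R = V_n² / (4kTB)
4kTB = 4 × 1.38×10⁻²³ × 298 × 1.69×10² = 2.78×10⁻¹⁸
R = (2.17×10⁻⁸)² / 2.78×10⁻¹⁸ = 1.69×10² Ω = 169 Ω

169 Ω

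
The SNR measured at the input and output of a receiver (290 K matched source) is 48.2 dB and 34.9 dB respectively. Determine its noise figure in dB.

NF (dB) = SNR_in(dB) − SNR_out(dB) when the source is at T₀
NF = 48.2 − 34.9 = 13.3 dB

13.3 dB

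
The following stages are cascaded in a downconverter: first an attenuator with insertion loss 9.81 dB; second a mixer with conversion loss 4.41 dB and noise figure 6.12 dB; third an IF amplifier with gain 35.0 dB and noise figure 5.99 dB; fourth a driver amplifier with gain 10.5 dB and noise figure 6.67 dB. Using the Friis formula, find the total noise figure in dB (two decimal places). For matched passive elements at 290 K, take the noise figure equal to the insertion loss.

Convert to linear (a loss of L dB is a gain of −L dB): F_i = 10^(NF_i/10), G_i = 10^(G_i,dB/10)
  Stage 1: F_1 = 10^(9.81/10) = 9.572, G_1 = 10^(−9.81/10) = 0.1045
  Stage 2: F_2 = 10^(6.12/10) = 4.093, G_2 = 10^(−4.41/10) = 0.3622
  Stage 3: F_3 = 10^(5.99/10) = 3.972, G_3 = 10^(35.0/10) = 3162
  Stage 4: F_4 = 10^(6.67/10) = 4.645, G_4 = 10^(10.5/10) = 11.22
Friis cascade:
  F = 9.572 + (4.093 − 1)/0.1045 + (3.972 − 1)/0.03784 + (4.645 − 1)/119.7 = 117.7
NF = 10 log₁₀(117.7) = 20.71 dB

20.71 dB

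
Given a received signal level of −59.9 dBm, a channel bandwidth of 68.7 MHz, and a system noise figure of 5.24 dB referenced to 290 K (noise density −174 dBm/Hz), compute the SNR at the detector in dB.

Noise floor: N = −174 + 10 log₁₀(B) + NF
10 log₁₀(6.87×10⁷) = 78.37 dB
N = −174 + 78.37 + 5.24 = −90.39 dBm
SNR = P_sig − N = −59.9 − (−90.39) = 30.49 dB → 30.5 dB

30.5 dB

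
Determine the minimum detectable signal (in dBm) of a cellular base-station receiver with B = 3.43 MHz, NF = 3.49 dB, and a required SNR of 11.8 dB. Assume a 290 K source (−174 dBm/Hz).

−93.4 dBm

Sensitivity = −174 + 10 log₁₀(B) + NF + SNR_min
= −174 + 65.35 + 3.49 + 11.8
= −93.36 dBm → −93.4 dBm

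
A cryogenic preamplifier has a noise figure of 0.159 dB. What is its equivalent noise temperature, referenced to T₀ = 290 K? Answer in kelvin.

F = 10^(0.159/10) = 1.03729
T_e = (F − 1)·T₀ = (1.03729 − 1) × 290 = 10.8 K

10.8 K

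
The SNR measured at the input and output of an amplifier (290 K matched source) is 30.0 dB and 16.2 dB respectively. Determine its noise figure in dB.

13.8 dB

NF (dB) = SNR_in(dB) − SNR_out(dB) when the source is at T₀
NF = 30.0 − 16.2 = 13.8 dB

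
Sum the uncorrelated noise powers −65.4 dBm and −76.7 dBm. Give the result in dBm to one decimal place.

−65.1 dBm

Convert to linear, add, convert back:
P₁ = 2.88×10⁻¹⁰ W, P₂ = 2.14×10⁻¹¹ W
P_tot = 3.10×10⁻¹⁰ W → 10 log₁₀(P_tot / 10⁻³) = −65.1 dBm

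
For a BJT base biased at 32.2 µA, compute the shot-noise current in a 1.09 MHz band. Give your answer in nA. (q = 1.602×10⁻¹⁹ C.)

I_n = √(2qI·B)
2qI·B = 2 × 1.602×10⁻¹⁹ × 3.22×10⁻⁵ × 1.09×10⁶ = 1.12×10⁻¹⁷ A²
I_n = √(1.12×10⁻¹⁷) = 3.35×10⁻⁹ A = 3.35 nA

3.35 nA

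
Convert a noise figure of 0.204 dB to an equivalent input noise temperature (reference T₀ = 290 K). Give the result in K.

F = 10^(0.204/10) = 1.04809
T_e = (F − 1)·T₀ = (1.04809 − 1) × 290 = 13.9 K

13.9 K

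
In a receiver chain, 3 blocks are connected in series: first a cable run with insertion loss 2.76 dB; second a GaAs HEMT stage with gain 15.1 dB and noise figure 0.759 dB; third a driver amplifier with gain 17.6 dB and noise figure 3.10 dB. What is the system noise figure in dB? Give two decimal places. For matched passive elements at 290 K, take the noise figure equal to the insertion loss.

Convert to linear (a loss of L dB is a gain of −L dB): F_i = 10^(NF_i/10), G_i = 10^(G_i,dB/10)
  Stage 1: F_1 = 10^(2.76/10) = 1.888, G_1 = 10^(−2.76/10) = 0.5297
  Stage 2: F_2 = 10^(0.759/10) = 1.191, G_2 = 10^(15.1/10) = 32.36
  Stage 3: F_3 = 10^(3.10/10) = 2.042, G_3 = 10^(17.6/10) = 57.54
Friis cascade:
  F = 1.888 + (1.191 − 1)/0.5297 + (2.042 − 1)/17.14 = 2.309
NF = 10 log₁₀(2.309) = 3.63 dB

3.63 dB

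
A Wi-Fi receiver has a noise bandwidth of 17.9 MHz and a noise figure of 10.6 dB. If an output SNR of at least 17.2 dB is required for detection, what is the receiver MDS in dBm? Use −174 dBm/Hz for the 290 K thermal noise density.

Sensitivity = −174 + 10 log₁₀(B) + NF + SNR_min
= −174 + 72.53 + 10.6 + 17.2
= −73.67 dBm → −73.7 dBm

−73.7 dBm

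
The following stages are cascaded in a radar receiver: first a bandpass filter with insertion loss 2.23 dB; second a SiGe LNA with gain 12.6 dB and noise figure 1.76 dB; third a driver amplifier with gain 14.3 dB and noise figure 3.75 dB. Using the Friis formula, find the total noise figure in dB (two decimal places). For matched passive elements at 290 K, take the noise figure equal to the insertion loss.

4.20 dB

Convert to linear (a loss of L dB is a gain of −L dB): F_i = 10^(NF_i/10), G_i = 10^(G_i,dB/10)
  Stage 1: F_1 = 10^(2.23/10) = 1.671, G_1 = 10^(−2.23/10) = 0.5984
  Stage 2: F_2 = 10^(1.76/10) = 1.500, G_2 = 10^(12.6/10) = 18.20
  Stage 3: F_3 = 10^(3.75/10) = 2.371, G_3 = 10^(14.3/10) = 26.92
Friis cascade:
  F = 1.671 + (1.500 − 1)/0.5984 + (2.371 − 1)/10.89 = 2.632
NF = 10 log₁₀(2.632) = 4.20 dB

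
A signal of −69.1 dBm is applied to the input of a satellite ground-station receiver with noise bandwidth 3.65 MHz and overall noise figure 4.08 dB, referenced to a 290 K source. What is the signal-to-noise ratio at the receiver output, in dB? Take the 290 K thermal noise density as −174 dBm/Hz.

Noise floor: N = −174 + 10 log₁₀(B) + NF
10 log₁₀(3.65×10⁶) = 65.62 dB
N = −174 + 65.62 + 4.08 = −104.30 dBm
SNR = P_sig − N = −69.1 − (−104.30) = 35.20 dB → 35.2 dB

35.2 dB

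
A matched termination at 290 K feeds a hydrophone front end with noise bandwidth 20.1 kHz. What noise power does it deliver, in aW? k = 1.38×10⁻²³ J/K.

80.4 aW

P_n = kTB = 1.38×10⁻²³ × 290 × 2.01×10⁴ = 8.04×10⁻¹⁷ W = 80.4 aW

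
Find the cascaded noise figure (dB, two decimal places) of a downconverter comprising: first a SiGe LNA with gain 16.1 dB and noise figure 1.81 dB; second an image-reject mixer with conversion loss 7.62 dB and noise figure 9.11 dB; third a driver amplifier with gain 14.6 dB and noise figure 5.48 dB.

3.12 dB

Convert to linear (a loss of L dB is a gain of −L dB): F_i = 10^(NF_i/10), G_i = 10^(G_i,dB/10)
  Stage 1: F_1 = 10^(1.81/10) = 1.517, G_1 = 10^(16.1/10) = 40.74
  Stage 2: F_2 = 10^(9.11/10) = 8.147, G_2 = 10^(−7.62/10) = 0.1730
  Stage 3: F_3 = 10^(5.48/10) = 3.532, G_3 = 10^(14.6/10) = 28.84
Friis cascade:
  F = 1.517 + (8.147 − 1)/40.74 + (3.532 − 1)/7.047 = 2.052
NF = 10 log₁₀(2.052) = 3.12 dB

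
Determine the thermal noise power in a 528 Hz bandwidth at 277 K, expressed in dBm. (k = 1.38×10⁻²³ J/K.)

−147.0 dBm

P_n = kTB = 1.38×10⁻²³ × 277 × 5.28×10² = 2.02×10⁻¹⁸ W
In dBm: 10 log₁₀(2.02×10⁻¹⁸ / 10⁻³) = −147.0 dBm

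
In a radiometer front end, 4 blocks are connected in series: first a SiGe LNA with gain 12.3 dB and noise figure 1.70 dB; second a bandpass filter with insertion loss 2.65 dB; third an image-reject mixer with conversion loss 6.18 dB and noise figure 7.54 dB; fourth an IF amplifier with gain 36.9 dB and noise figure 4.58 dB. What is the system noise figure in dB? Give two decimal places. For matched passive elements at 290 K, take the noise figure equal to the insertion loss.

Convert to linear (a loss of L dB is a gain of −L dB): F_i = 10^(NF_i/10), G_i = 10^(G_i,dB/10)
  Stage 1: F_1 = 10^(1.70/10) = 1.479, G_1 = 10^(12.3/10) = 16.98
  Stage 2: F_2 = 10^(2.65/10) = 1.841, G_2 = 10^(−2.65/10) = 0.5433
  Stage 3: F_3 = 10^(7.54/10) = 5.675, G_3 = 10^(−6.18/10) = 0.2410
  Stage 4: F_4 = 10^(4.58/10) = 2.871, G_4 = 10^(36.9/10) = 4898
Friis cascade:
  F = 1.479 + (1.841 − 1)/16.98 + (5.675 − 1)/9.226 + (2.871 − 1)/2.223 = 2.877
NF = 10 log₁₀(2.877) = 4.59 dB

4.59 dB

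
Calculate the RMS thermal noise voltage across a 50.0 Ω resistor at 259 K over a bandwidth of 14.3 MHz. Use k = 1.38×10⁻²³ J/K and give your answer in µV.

3.20 µV

V_n = √(4kTRB)
4kTRB = 4 × 1.38×10⁻²³ × 259 × 5.00×10¹ × 1.43×10⁷ = 1.02×10⁻¹¹ V²
V_n = √(1.02×10⁻¹¹) = 3.20×10⁻⁶ V = 3.20 µV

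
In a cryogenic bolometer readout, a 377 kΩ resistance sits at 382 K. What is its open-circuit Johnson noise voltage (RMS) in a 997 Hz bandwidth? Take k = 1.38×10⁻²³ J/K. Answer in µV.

2.82 µV

V_n = √(4kTRB)
4kTRB = 4 × 1.38×10⁻²³ × 382 × 3.77×10⁵ × 9.97×10² = 7.93×10⁻¹² V²
V_n = √(7.93×10⁻¹²) = 2.82×10⁻⁶ V = 2.82 µV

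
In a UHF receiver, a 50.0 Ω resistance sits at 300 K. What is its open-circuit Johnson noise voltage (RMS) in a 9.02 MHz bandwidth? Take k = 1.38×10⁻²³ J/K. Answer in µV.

2.73 µV

V_n = √(4kTRB)
4kTRB = 4 × 1.38×10⁻²³ × 300 × 5.00×10¹ × 9.02×10⁶ = 7.47×10⁻¹² V²
V_n = √(7.47×10⁻¹²) = 2.73×10⁻⁶ V = 2.73 µV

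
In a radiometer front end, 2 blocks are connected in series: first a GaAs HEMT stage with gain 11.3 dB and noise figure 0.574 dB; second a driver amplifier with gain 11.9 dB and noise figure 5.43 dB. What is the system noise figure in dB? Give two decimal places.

Convert to linear (a loss of L dB is a gain of −L dB): F_i = 10^(NF_i/10), G_i = 10^(G_i,dB/10)
  Stage 1: F_1 = 10^(0.574/10) = 1.141, G_1 = 10^(11.3/10) = 13.49
  Stage 2: F_2 = 10^(5.43/10) = 3.491, G_2 = 10^(11.9/10) = 15.49
Friis cascade:
  F = 1.141 + (3.491 − 1)/13.49 = 1.326
NF = 10 log₁₀(1.326) = 1.23 dB

1.23 dB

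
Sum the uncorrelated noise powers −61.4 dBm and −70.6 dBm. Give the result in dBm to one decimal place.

Convert to linear, add, convert back:
P₁ = 7.24×10⁻¹⁰ W, P₂ = 8.71×10⁻¹¹ W
P_tot = 8.12×10⁻¹⁰ W → 10 log₁₀(P_tot / 10⁻³) = −60.9 dBm

−60.9 dBm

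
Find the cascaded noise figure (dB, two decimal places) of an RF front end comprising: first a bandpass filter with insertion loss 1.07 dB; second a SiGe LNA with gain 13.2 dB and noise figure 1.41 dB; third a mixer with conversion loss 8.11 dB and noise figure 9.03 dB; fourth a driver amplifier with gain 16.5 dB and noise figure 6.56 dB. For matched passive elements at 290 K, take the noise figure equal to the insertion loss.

5.56 dB

Convert to linear (a loss of L dB is a gain of −L dB): F_i = 10^(NF_i/10), G_i = 10^(G_i,dB/10)
  Stage 1: F_1 = 10^(1.07/10) = 1.279, G_1 = 10^(−1.07/10) = 0.7816
  Stage 2: F_2 = 10^(1.41/10) = 1.384, G_2 = 10^(13.2/10) = 20.89
  Stage 3: F_3 = 10^(9.03/10) = 7.998, G_3 = 10^(−8.11/10) = 0.1545
  Stage 4: F_4 = 10^(6.56/10) = 4.529, G_4 = 10^(16.5/10) = 44.67
Friis cascade:
  F = 1.279 + (1.384 − 1)/0.7816 + (7.998 − 1)/16.33 + (4.529 − 1)/2.523 = 3.597
NF = 10 log₁₀(3.597) = 5.56 dB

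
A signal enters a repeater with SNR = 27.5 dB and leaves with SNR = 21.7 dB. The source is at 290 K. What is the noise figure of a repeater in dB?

5.8 dB

NF (dB) = SNR_in(dB) − SNR_out(dB) when the source is at T₀
NF = 27.5 − 21.7 = 5.8 dB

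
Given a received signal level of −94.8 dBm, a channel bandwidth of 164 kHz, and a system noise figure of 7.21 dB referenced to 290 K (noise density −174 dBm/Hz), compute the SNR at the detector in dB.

19.8 dB

Noise floor: N = −174 + 10 log₁₀(B) + NF
10 log₁₀(1.64×10⁵) = 52.15 dB
N = −174 + 52.15 + 7.21 = −114.64 dBm
SNR = P_sig − N = −94.8 − (−114.64) = 19.84 dB → 19.8 dB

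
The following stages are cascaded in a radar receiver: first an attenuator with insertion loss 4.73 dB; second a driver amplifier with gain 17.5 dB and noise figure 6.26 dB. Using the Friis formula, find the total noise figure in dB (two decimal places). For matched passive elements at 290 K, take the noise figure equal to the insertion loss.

10.99 dB

Convert to linear (a loss of L dB is a gain of −L dB): F_i = 10^(NF_i/10), G_i = 10^(G_i,dB/10)
  Stage 1: F_1 = 10^(4.73/10) = 2.972, G_1 = 10^(−4.73/10) = 0.3365
  Stage 2: F_2 = 10^(6.26/10) = 4.227, G_2 = 10^(17.5/10) = 56.23
Friis cascade:
  F = 2.972 + (4.227 − 1)/0.3365 = 12.56
NF = 10 log₁₀(12.56) = 10.99 dB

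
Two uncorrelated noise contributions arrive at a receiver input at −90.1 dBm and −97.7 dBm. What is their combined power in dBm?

−89.4 dBm

Convert to linear, add, convert back:
P₁ = 9.77×10⁻¹³ W, P₂ = 1.70×10⁻¹³ W
P_tot = 1.15×10⁻¹² W → 10 log₁₀(P_tot / 10⁻³) = −89.4 dBm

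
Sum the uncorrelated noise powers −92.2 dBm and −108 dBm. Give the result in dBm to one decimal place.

Convert to linear, add, convert back:
P₁ = 6.03×10⁻¹³ W, P₂ = 1.58×10⁻¹⁴ W
P_tot = 6.18×10⁻¹³ W → 10 log₁₀(P_tot / 10⁻³) = −92.1 dBm

−92.1 dBm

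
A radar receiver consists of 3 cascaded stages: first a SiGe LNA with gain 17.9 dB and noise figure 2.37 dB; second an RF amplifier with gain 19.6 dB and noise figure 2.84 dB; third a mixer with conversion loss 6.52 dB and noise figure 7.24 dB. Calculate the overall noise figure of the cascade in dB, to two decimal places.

Convert to linear (a loss of L dB is a gain of −L dB): F_i = 10^(NF_i/10), G_i = 10^(G_i,dB/10)
  Stage 1: F_1 = 10^(2.37/10) = 1.726, G_1 = 10^(17.9/10) = 61.66
  Stage 2: F_2 = 10^(2.84/10) = 1.923, G_2 = 10^(19.6/10) = 91.20
  Stage 3: F_3 = 10^(7.24/10) = 5.297, G_3 = 10^(−6.52/10) = 0.2228
Friis cascade:
  F = 1.726 + (1.923 − 1)/61.66 + (5.297 − 1)/5623 = 1.742
NF = 10 log₁₀(1.742) = 2.41 dB

2.41 dB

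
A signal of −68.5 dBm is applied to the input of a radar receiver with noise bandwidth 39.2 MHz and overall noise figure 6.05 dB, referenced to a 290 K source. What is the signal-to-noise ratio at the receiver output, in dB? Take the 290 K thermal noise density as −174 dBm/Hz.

Noise floor: N = −174 + 10 log₁₀(B) + NF
10 log₁₀(3.92×10⁷) = 75.93 dB
N = −174 + 75.93 + 6.05 = −92.02 dBm
SNR = P_sig − N = −68.5 − (−92.02) = 23.52 dB → 23.5 dB

23.5 dB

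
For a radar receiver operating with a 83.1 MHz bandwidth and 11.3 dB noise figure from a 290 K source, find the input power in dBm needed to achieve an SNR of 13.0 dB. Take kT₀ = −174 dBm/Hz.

−70.5 dBm

Sensitivity = −174 + 10 log₁₀(B) + NF + SNR_min
= −174 + 79.2 + 11.3 + 13.0
= −70.5 dBm → −70.5 dBm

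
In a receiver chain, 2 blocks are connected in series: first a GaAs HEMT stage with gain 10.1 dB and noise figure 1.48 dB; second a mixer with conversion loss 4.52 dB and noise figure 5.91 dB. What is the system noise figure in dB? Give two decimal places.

2.28 dB

Convert to linear (a loss of L dB is a gain of −L dB): F_i = 10^(NF_i/10), G_i = 10^(G_i,dB/10)
  Stage 1: F_1 = 10^(1.48/10) = 1.406, G_1 = 10^(10.1/10) = 10.23
  Stage 2: F_2 = 10^(5.91/10) = 3.899, G_2 = 10^(−4.52/10) = 0.3532
Friis cascade:
  F = 1.406 + (3.899 − 1)/10.23 = 1.689
NF = 10 log₁₀(1.689) = 2.28 dB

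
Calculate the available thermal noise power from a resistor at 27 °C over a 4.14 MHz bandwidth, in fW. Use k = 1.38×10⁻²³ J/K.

T = 27 °C + 273.15 = 300.15 K
P_n = kTB = 1.38×10⁻²³ × 300.15 × 4.14×10⁶ = 1.71×10⁻¹⁴ W = 17.1 fW

17.1 fW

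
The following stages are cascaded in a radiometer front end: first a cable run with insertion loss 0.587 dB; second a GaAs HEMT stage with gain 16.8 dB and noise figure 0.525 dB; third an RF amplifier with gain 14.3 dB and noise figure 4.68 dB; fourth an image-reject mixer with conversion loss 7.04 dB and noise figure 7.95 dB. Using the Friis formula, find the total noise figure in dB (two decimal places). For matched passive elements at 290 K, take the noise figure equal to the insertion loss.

Convert to linear (a loss of L dB is a gain of −L dB): F_i = 10^(NF_i/10), G_i = 10^(G_i,dB/10)
  Stage 1: F_1 = 10^(0.587/10) = 1.145, G_1 = 10^(−0.587/10) = 0.8736
  Stage 2: F_2 = 10^(0.525/10) = 1.128, G_2 = 10^(16.8/10) = 47.86
  Stage 3: F_3 = 10^(4.68/10) = 2.938, G_3 = 10^(14.3/10) = 26.92
  Stage 4: F_4 = 10^(7.95/10) = 6.237, G_4 = 10^(−7.04/10) = 0.1977
Friis cascade:
  F = 1.145 + (1.128 − 1)/0.8736 + (2.938 − 1)/41.81 + (6.237 − 1)/1125 = 1.343
NF = 10 log₁₀(1.343) = 1.28 dB

1.28 dB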